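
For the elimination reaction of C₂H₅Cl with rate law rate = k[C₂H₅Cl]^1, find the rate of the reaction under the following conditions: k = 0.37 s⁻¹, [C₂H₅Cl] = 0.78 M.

0.2886 M/s

Step 1: Identify the rate law: rate = k[C₂H₅Cl]^1
Step 2: Substitute values: rate = 0.37 × (0.78)^1
Step 3: Calculate: rate = 0.37 × 0.78 = 0.2886 M/s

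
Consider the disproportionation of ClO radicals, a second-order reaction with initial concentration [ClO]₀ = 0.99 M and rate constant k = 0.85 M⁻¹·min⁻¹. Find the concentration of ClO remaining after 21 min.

0.05302 M

Step 1: For a second-order reaction: 1/[ClO] = 1/[ClO]₀ + kt
Step 2: 1/[ClO] = 1/0.99 + 0.85 × 21
Step 3: 1/[ClO] = 1.01 + 17.85 = 18.86
Step 4: [ClO] = 1/18.86 = 0.05302 M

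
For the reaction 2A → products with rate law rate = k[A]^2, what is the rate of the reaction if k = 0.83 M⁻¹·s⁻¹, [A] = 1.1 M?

1.004 M/s

Step 1: Identify the rate law: rate = k[A]^2
Step 2: Substitute values: rate = 0.83 × (1.1)^2
Step 3: Calculate: rate = 0.83 × 1.21 = 1.0043 M/s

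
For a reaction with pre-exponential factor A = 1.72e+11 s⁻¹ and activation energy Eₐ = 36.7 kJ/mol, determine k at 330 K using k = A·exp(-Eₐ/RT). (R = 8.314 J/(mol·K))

2.67e+05 s⁻¹

Step 1: Use the Arrhenius equation: k = A × exp(-Eₐ/RT)
Step 2: Convert Eₐ to J/mol: 36.7 kJ/mol = 36700 J/mol
Step 3: Calculate the exponent: -Eₐ/(RT) = -36700/(8.314 × 330) = -13.37649
Step 4: k = 1.72e+11 × exp(-13.37649)
Step 5: k = 1.72e+11 × 1.55119e-06 = 2.6680e+05 s⁻¹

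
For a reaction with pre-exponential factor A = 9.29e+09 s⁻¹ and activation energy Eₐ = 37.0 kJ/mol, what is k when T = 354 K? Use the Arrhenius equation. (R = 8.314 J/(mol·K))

3.22e+04 s⁻¹

Step 1: Use the Arrhenius equation: k = A × exp(-Eₐ/RT)
Step 2: Convert Eₐ to J/mol: 37.0 kJ/mol = 37000 J/mol
Step 3: Calculate the exponent: -Eₐ/(RT) = -37000/(8.314 × 354) = -12.57154
Step 4: k = 9.29e+09 × exp(-12.57154)
Step 5: k = 9.29e+09 × 3.46936e-06 = 3.2230e+04 s⁻¹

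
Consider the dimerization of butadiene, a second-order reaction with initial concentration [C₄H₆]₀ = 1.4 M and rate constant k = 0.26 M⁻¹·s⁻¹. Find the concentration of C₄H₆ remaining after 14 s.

0.2297 M

Step 1: For a second-order reaction: 1/[C₄H₆] = 1/[C₄H₆]₀ + kt
Step 2: 1/[C₄H₆] = 1/1.4 + 0.26 × 14
Step 3: 1/[C₄H₆] = 0.7143 + 3.64 = 4.354
Step 4: [C₄H₆] = 1/4.354 = 0.2297 M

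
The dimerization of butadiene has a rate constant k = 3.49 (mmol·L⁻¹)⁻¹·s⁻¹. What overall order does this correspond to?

second order (2)

Step 1: The units of k for an nth-order reaction are (concentration)^(1-n)·(time)⁻¹.
Step 2: Here k has units (mmol·L⁻¹)⁻¹·s⁻¹, so the concentration exponent is -1.
Step 3: 1 - n = -1 ⇒ n = 2. The reaction is second order.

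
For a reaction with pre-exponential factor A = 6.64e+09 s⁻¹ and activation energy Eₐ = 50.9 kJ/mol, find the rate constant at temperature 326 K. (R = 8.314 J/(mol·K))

4.64e+01 s⁻¹

Step 1: Use the Arrhenius equation: k = A × exp(-Eₐ/RT)
Step 2: Convert Eₐ to J/mol: 50.9 kJ/mol = 50900 J/mol
Step 3: Calculate the exponent: -Eₐ/(RT) = -50900/(8.314 × 326) = -18.77977
Step 4: k = 6.64e+09 × exp(-18.77977)
Step 5: k = 6.64e+09 × 6.98312e-09 = 4.6368e+01 s⁻¹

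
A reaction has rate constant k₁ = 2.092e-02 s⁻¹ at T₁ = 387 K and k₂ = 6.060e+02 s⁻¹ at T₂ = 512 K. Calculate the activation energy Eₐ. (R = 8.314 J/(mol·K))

135.4 kJ/mol

Step 1: Use the two-temperature Arrhenius form: ln(k₂/k₁) = -Eₐ/R × (1/T₂ - 1/T₁)
Step 2: ln(k₂/k₁) = ln(6.060e+02/2.092e-02) = ln(28967.5) = 10.2739
Step 3: 1/T₂ - 1/T₁ = 1/512 - 1/387 = -6.308543e-04 K⁻¹
Step 4: Eₐ = -R × ln(k₂/k₁) / (1/T₂ - 1/T₁) = -8.314 × 10.2739 / -6.308543e-04
Step 5: Eₐ = 1.3540e+05 J/mol = 135.4 kJ/mol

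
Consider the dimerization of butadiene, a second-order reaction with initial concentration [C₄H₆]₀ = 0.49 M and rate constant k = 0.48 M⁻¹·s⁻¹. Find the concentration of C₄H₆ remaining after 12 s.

0.1282 M

Step 1: For a second-order reaction: 1/[C₄H₆] = 1/[C₄H₆]₀ + kt
Step 2: 1/[C₄H₆] = 1/0.49 + 0.48 × 12
Step 3: 1/[C₄H₆] = 2.041 + 5.76 = 7.801
Step 4: [C₄H₆] = 1/7.801 = 0.1282 M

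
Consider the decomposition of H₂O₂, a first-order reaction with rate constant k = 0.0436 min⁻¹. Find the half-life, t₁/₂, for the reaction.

15.9 min

Step 1: For a first-order reaction, t₁/₂ = ln(2)/k
Step 2: t₁/₂ = ln(2)/0.0436
Step 3: t₁/₂ = 0.6931/0.0436 = 15.9 min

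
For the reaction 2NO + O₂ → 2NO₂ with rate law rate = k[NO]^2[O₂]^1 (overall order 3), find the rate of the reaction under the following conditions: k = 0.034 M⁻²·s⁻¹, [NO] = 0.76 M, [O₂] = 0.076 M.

0.001493 M/s

Step 1: The rate law is rate = k[NO]^2[O₂]^1, overall order = 2+1 = 3
Step 2: Substitute values: rate = 0.034 × (0.76)^2 × (0.076)^1
Step 3: rate = 0.034 × 0.5776 × 0.076 = 0.00149252 M/s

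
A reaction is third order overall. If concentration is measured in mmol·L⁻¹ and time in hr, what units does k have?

(mmol·L⁻¹)⁻²·hr⁻¹

Step 1: For overall order n, rate = k × (concentration)^n.
Step 2: Rate has units mmol·L⁻¹·hr⁻¹; concentration term has units (mmol·L⁻¹)^3.
Step 3: k = rate / (concentration)^n, so units of k = (mmol·L⁻¹)^(1-3)·hr⁻¹ = (mmol·L⁻¹)⁻²·hr⁻¹.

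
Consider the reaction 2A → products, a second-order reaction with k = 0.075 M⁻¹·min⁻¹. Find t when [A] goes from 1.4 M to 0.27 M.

39.86 min

Step 1: For second-order: t = (1/[A] - 1/[A]₀)/k
Step 2: t = (1/0.27 - 1/1.4)/0.075
Step 3: t = (3.704 - 0.7143)/0.075
Step 4: t = 2.989/0.075 = 39.86 min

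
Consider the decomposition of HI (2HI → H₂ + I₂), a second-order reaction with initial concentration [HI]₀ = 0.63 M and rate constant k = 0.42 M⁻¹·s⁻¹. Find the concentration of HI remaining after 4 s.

0.3061 M

Step 1: For a second-order reaction: 1/[HI] = 1/[HI]₀ + kt
Step 2: 1/[HI] = 1/0.63 + 0.42 × 4
Step 3: 1/[HI] = 1.587 + 1.68 = 3.267
Step 4: [HI] = 1/3.267 = 0.3061 M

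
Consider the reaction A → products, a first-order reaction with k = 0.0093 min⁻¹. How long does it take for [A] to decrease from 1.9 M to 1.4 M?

32.84 min

Step 1: For first-order: t = ln([A]₀/[A])/k
Step 2: t = ln(1.9/1.4)/0.0093
Step 3: t = ln(1.357)/0.0093
Step 4: t = 0.3054/0.0093 = 32.84 min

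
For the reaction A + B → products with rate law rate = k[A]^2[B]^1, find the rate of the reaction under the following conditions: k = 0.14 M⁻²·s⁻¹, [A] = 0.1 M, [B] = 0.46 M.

0.000644 M/s

Step 1: The rate law is rate = k[A]^2[B]^1
Step 2: Substitute: rate = 0.14 × (0.1)^2 × (0.46)^1
Step 3: rate = 0.14 × 0.01 × 0.46 = 0.000644 M/s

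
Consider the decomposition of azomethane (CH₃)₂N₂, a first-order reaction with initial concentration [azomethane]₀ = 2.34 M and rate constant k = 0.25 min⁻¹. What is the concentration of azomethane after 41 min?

8.274e-05 M

Step 1: For a first-order reaction: [azomethane] = [azomethane]₀ × e^(-kt)
Step 2: [azomethane] = 2.34 × e^(-0.25 × 41)
Step 3: [azomethane] = 2.34 × e^(-10.25)
Step 4: [azomethane] = 2.34 × 3.53575e-05 = 8.274e-05 M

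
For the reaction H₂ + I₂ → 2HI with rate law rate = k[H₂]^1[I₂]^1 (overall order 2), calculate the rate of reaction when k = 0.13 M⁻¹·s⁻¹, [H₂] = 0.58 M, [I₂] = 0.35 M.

0.02639 M/s

Step 1: The rate law is rate = k[H₂]^1[I₂]^1, overall order = 1+1 = 2
Step 2: Substitute values: rate = 0.13 × (0.58)^1 × (0.35)^1
Step 3: rate = 0.13 × 0.58 × 0.35 = 0.02639 M/s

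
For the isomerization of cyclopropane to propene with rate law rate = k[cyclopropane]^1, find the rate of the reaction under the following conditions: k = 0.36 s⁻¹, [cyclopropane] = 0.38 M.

0.1368 M/s

Step 1: Identify the rate law: rate = k[cyclopropane]^1
Step 2: Substitute values: rate = 0.36 × (0.38)^1
Step 3: Calculate: rate = 0.36 × 0.38 = 0.1368 M/s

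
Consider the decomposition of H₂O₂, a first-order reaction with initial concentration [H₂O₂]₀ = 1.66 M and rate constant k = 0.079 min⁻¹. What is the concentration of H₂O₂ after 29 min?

0.1679 M

Step 1: For a first-order reaction: [H₂O₂] = [H₂O₂]₀ × e^(-kt)
Step 2: [H₂O₂] = 1.66 × e^(-0.079 × 29)
Step 3: [H₂O₂] = 1.66 × e^(-2.291)
Step 4: [H₂O₂] = 1.66 × 0.101165 = 0.1679 M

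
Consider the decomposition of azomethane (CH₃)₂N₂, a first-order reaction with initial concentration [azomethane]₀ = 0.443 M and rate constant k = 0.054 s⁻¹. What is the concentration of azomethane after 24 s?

0.1212 M

Step 1: For a first-order reaction: [azomethane] = [azomethane]₀ × e^(-kt)
Step 2: [azomethane] = 0.443 × e^(-0.054 × 24)
Step 3: [azomethane] = 0.443 × e^(-1.296)
Step 4: [azomethane] = 0.443 × 0.273624 = 0.1212 M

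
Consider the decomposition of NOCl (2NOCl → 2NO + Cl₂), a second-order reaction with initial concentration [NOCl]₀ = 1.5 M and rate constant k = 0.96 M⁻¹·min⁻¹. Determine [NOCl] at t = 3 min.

0.282 M

Step 1: For a second-order reaction: 1/[NOCl] = 1/[NOCl]₀ + kt
Step 2: 1/[NOCl] = 1/1.5 + 0.96 × 3
Step 3: 1/[NOCl] = 0.6667 + 2.88 = 3.547
Step 4: [NOCl] = 1/3.547 = 0.282 M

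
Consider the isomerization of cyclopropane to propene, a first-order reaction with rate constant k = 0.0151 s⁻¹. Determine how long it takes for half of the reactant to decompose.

45.9 s

Step 1: For a first-order reaction, t₁/₂ = ln(2)/k
Step 2: t₁/₂ = ln(2)/0.0151
Step 3: t₁/₂ = 0.6931/0.0151 = 45.9 s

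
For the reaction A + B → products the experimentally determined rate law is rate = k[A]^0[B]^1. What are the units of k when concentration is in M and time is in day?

day⁻¹

Step 1: Overall order = 0 + 1 = 1.
Step 2: rate has units M·day⁻¹; [A]^0[B]^1 has units M^1.
Step 3: k = rate/([A]^0[B]^1), so units of k = M^(1-1)·day⁻¹ = day⁻¹.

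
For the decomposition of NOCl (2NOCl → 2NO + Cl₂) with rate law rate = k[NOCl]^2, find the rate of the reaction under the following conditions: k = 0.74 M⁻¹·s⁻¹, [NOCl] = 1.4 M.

1.45 M/s

Step 1: Identify the rate law: rate = k[NOCl]^2
Step 2: Substitute values: rate = 0.74 × (1.4)^2
Step 3: Calculate: rate = 0.74 × 1.96 = 1.4504 M/s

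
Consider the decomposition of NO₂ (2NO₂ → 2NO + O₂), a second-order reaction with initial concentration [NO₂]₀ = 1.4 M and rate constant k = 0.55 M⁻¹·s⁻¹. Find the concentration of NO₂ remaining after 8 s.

0.1955 M

Step 1: For a second-order reaction: 1/[NO₂] = 1/[NO₂]₀ + kt
Step 2: 1/[NO₂] = 1/1.4 + 0.55 × 8
Step 3: 1/[NO₂] = 0.7143 + 4.4 = 5.114
Step 4: [NO₂] = 1/5.114 = 0.1955 M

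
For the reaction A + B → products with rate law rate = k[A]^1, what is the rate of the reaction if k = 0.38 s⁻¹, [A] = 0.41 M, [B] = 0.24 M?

0.1558 M/s

Step 1: The rate law is rate = k[A]^1
Step 2: Note that the rate does not depend on [B] (zero order in B).
Step 3: rate = 0.38 × (0.41)^1 = 0.1558 M/s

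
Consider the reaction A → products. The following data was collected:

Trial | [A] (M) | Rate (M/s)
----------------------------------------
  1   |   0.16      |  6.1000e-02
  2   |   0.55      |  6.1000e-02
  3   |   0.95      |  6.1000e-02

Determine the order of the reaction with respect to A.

zeroth order (0)

Step 1: Compare trials - when concentration changes, rate stays constant.
Step 2: rate₂/rate₁ = 6.1000e-02/6.1000e-02 = 1
Step 3: [A]₂/[A]₁ = 0.55/0.16 = 3.438
Step 4: Since rate ratio ≈ (conc ratio)^0, the reaction is zeroth order.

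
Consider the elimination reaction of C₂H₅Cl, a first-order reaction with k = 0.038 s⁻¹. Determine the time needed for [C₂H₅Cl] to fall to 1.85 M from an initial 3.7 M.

18.24 s

Step 1: For first-order: t = ln([C₂H₅Cl]₀/[C₂H₅Cl])/k
Step 2: t = ln(3.7/1.85)/0.038
Step 3: t = ln(2)/0.038
Step 4: t = 0.6931/0.038 = 18.24 s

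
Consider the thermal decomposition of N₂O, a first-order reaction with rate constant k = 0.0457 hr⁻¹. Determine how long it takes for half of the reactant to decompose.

15.17 hr

Step 1: For a first-order reaction, t₁/₂ = ln(2)/k
Step 2: t₁/₂ = ln(2)/0.0457
Step 3: t₁/₂ = 0.6931/0.0457 = 15.17 hr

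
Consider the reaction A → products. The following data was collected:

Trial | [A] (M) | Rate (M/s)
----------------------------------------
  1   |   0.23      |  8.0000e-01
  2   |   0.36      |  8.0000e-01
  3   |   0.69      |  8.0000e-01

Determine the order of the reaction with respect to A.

zeroth order (0)

Step 1: Compare trials - when concentration changes, rate stays constant.
Step 2: rate₂/rate₁ = 8.0000e-01/8.0000e-01 = 1
Step 3: [A]₂/[A]₁ = 0.36/0.23 = 1.565
Step 4: Since rate ratio ≈ (conc ratio)^0, the reaction is zeroth order.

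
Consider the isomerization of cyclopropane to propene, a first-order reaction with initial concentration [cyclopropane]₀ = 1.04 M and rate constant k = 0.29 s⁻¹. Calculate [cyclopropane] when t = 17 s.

0.007516 M

Step 1: For a first-order reaction: [cyclopropane] = [cyclopropane]₀ × e^(-kt)
Step 2: [cyclopropane] = 1.04 × e^(-0.29 × 17)
Step 3: [cyclopropane] = 1.04 × e^(-4.93)
Step 4: [cyclopropane] = 1.04 × 0.0072265 = 0.007516 M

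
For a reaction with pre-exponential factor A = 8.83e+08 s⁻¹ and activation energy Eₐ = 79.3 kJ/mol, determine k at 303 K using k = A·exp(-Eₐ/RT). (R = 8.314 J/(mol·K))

1.88e-05 s⁻¹

Step 1: Use the Arrhenius equation: k = A × exp(-Eₐ/RT)
Step 2: Convert Eₐ to J/mol: 79.3 kJ/mol = 79300 J/mol
Step 3: Calculate the exponent: -Eₐ/(RT) = -79300/(8.314 × 303) = -31.47897
Step 4: k = 8.83e+08 × exp(-31.47897)
Step 5: k = 8.83e+08 × 2.13234e-14 = 1.8829e-05 s⁻¹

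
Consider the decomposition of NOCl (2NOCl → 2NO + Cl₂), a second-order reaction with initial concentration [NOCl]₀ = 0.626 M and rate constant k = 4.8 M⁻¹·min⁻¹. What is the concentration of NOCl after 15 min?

0.01359 M

Step 1: For a second-order reaction: 1/[NOCl] = 1/[NOCl]₀ + kt
Step 2: 1/[NOCl] = 1/0.626 + 4.8 × 15
Step 3: 1/[NOCl] = 1.597 + 72 = 73.6
Step 4: [NOCl] = 1/73.6 = 0.01359 M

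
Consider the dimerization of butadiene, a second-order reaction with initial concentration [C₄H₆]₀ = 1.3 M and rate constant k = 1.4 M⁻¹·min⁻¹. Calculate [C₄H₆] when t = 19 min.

0.03654 M

Step 1: For a second-order reaction: 1/[C₄H₆] = 1/[C₄H₆]₀ + kt
Step 2: 1/[C₄H₆] = 1/1.3 + 1.4 × 19
Step 3: 1/[C₄H₆] = 0.7692 + 26.6 = 27.37
Step 4: [C₄H₆] = 1/27.37 = 0.03654 M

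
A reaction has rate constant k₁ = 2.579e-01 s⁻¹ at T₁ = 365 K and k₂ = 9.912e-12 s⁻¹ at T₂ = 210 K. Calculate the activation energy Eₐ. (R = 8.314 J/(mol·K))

98.6 kJ/mol

Step 1: Use the two-temperature Arrhenius form: ln(k₂/k₁) = -Eₐ/R × (1/T₂ - 1/T₁)
Step 2: ln(k₂/k₁) = ln(9.912e-12/2.579e-01) = ln(3.84335e-11) = -23.9821
Step 3: 1/T₂ - 1/T₁ = 1/210 - 1/365 = 2.022179e-03 K⁻¹
Step 4: Eₐ = -R × ln(k₂/k₁) / (1/T₂ - 1/T₁) = -8.314 × -23.9821 / 2.022179e-03
Step 5: Eₐ = 9.8600e+04 J/mol = 98.6 kJ/mol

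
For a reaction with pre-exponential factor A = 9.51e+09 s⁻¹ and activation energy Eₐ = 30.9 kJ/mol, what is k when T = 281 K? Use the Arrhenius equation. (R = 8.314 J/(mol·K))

1.71e+04 s⁻¹

Step 1: Use the Arrhenius equation: k = A × exp(-Eₐ/RT)
Step 2: Convert Eₐ to J/mol: 30.9 kJ/mol = 30900 J/mol
Step 3: Calculate the exponent: -Eₐ/(RT) = -30900/(8.314 × 281) = -13.22641
Step 4: k = 9.51e+09 × exp(-13.22641)
Step 5: k = 9.51e+09 × 1.80237e-06 = 1.7141e+04 s⁻¹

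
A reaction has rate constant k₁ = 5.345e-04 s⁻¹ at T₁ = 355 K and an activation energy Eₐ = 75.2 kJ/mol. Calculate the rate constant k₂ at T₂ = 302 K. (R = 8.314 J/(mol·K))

6.110e-06 s⁻¹

Step 1: Use the two-temperature Arrhenius form: ln(k₂/k₁) = -Eₐ/R × (1/T₂ - 1/T₁)
Step 2: Convert Eₐ to J/mol: 75.2 kJ/mol = 75200 J/mol
Step 3: 1/T₂ - 1/T₁ = 1/302 - 1/355 = 4.943569e-04 K⁻¹
Step 4: ln(k₂/k₁) = -75200/8.314 × 4.943569e-04 = -4.47145
Step 5: k₂ = k₁ × exp(-4.47145) = 5.345e-04 × 1.14307e-02 = 6.110e-06 s⁻¹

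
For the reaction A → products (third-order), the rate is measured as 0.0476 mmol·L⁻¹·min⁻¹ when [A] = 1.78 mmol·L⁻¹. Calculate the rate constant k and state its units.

0.00844 (mmol·L⁻¹)⁻²·min⁻¹

Step 1: rate = k[A]^3, so k = rate / [A]^3.
Step 2: k = 0.0476 / (1.78)^3 = 0.0476 / 5.64.
Step 3: k = 0.00844 (mmol·L⁻¹)⁻²·min⁻¹.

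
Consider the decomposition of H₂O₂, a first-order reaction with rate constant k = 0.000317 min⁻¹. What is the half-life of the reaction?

2187 min

Step 1: For a first-order reaction, t₁/₂ = ln(2)/k
Step 2: t₁/₂ = ln(2)/0.000317
Step 3: t₁/₂ = 0.6931/0.000317 = 2187 min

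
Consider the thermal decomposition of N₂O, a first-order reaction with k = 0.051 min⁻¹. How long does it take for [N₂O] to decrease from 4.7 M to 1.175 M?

27.18 min

Step 1: For first-order: t = ln([N₂O]₀/[N₂O])/k
Step 2: t = ln(4.7/1.175)/0.051
Step 3: t = ln(4)/0.051
Step 4: t = 1.386/0.051 = 27.18 min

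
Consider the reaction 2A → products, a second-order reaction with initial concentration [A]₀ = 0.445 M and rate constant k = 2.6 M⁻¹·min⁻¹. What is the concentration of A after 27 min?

0.0138 M

Step 1: For a second-order reaction: 1/[A] = 1/[A]₀ + kt
Step 2: 1/[A] = 1/0.445 + 2.6 × 27
Step 3: 1/[A] = 2.247 + 70.2 = 72.45
Step 4: [A] = 1/72.45 = 0.0138 M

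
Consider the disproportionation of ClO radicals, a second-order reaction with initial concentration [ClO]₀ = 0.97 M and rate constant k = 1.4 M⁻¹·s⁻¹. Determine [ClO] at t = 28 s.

0.02486 M

Step 1: For a second-order reaction: 1/[ClO] = 1/[ClO]₀ + kt
Step 2: 1/[ClO] = 1/0.97 + 1.4 × 28
Step 3: 1/[ClO] = 1.031 + 39.2 = 40.23
Step 4: [ClO] = 1/40.23 = 0.02486 M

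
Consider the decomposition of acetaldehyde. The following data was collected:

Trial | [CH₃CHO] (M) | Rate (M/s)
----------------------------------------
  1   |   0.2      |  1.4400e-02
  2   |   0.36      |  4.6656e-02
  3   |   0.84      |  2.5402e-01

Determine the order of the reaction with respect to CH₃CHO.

second order (2)

Step 1: Compare trials to find order n where rate₂/rate₁ = ([CH₃CHO]₂/[CH₃CHO]₁)^n
Step 2: rate₂/rate₁ = 4.6656e-02/1.4400e-02 = 3.24
Step 3: [CH₃CHO]₂/[CH₃CHO]₁ = 0.36/0.2 = 1.8
Step 4: n = ln(3.24)/ln(1.8) = 2.00 ≈ 2
Step 5: The reaction is second order in CH₃CHO.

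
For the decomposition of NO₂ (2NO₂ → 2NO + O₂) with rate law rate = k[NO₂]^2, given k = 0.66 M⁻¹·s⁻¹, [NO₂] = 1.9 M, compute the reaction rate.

2.383 M/s

Step 1: Identify the rate law: rate = k[NO₂]^2
Step 2: Substitute values: rate = 0.66 × (1.9)^2
Step 3: Calculate: rate = 0.66 × 3.61 = 2.3826 M/s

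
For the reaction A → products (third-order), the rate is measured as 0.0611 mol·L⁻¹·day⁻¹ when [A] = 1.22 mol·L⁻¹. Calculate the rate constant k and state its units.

0.03365 (mol·L⁻¹)⁻²·day⁻¹

Step 1: rate = k[A]^3, so k = rate / [A]^3.
Step 2: k = 0.0611 / (1.22)^3 = 0.0611 / 1.816.
Step 3: k = 0.03365 (mol·L⁻¹)⁻²·day⁻¹.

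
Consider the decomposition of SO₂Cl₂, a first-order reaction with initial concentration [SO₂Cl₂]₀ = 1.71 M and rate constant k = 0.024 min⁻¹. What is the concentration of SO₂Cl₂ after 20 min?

1.058 M

Step 1: For a first-order reaction: [SO₂Cl₂] = [SO₂Cl₂]₀ × e^(-kt)
Step 2: [SO₂Cl₂] = 1.71 × e^(-0.024 × 20)
Step 3: [SO₂Cl₂] = 1.71 × e^(-0.48)
Step 4: [SO₂Cl₂] = 1.71 × 0.618783 = 1.058 M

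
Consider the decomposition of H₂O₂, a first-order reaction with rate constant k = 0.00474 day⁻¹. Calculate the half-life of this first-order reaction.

146.2 day

Step 1: For a first-order reaction, t₁/₂ = ln(2)/k
Step 2: t₁/₂ = ln(2)/0.00474
Step 3: t₁/₂ = 0.6931/0.00474 = 146.2 day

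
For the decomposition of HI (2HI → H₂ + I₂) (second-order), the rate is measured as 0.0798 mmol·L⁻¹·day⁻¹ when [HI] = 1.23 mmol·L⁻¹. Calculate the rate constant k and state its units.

0.05275 (mmol·L⁻¹)⁻¹·day⁻¹

Step 1: rate = k[HI]^2, so k = rate / [HI]^2.
Step 2: k = 0.0798 / (1.23)^2 = 0.0798 / 1.513.
Step 3: k = 0.05275 (mmol·L⁻¹)⁻¹·day⁻¹.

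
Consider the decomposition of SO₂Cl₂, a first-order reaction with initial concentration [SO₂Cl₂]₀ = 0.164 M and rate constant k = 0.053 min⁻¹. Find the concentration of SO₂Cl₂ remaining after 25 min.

0.04359 M

Step 1: For a first-order reaction: [SO₂Cl₂] = [SO₂Cl₂]₀ × e^(-kt)
Step 2: [SO₂Cl₂] = 0.164 × e^(-0.053 × 25)
Step 3: [SO₂Cl₂] = 0.164 × e^(-1.325)
Step 4: [SO₂Cl₂] = 0.164 × 0.265803 = 0.04359 M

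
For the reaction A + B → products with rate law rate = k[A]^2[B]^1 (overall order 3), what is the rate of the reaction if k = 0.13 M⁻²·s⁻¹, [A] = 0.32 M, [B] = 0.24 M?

0.003195 M/s

Step 1: The rate law is rate = k[A]^2[B]^1, overall order = 2+1 = 3
Step 2: Substitute values: rate = 0.13 × (0.32)^2 × (0.24)^1
Step 3: rate = 0.13 × 0.1024 × 0.24 = 0.00319488 M/s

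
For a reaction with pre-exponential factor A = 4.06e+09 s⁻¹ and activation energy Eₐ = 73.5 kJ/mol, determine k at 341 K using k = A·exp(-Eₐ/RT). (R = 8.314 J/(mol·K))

2.24e-02 s⁻¹

Step 1: Use the Arrhenius equation: k = A × exp(-Eₐ/RT)
Step 2: Convert Eₐ to J/mol: 73.5 kJ/mol = 73500 J/mol
Step 3: Calculate the exponent: -Eₐ/(RT) = -73500/(8.314 × 341) = -25.92525
Step 4: k = 4.06e+09 × exp(-25.92525)
Step 5: k = 4.06e+09 × 5.50563e-12 = 2.2353e-02 s⁻¹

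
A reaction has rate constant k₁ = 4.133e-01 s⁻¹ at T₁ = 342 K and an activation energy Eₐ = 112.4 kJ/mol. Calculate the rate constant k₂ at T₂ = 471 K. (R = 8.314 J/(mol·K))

2.081e+04 s⁻¹

Step 1: Use the two-temperature Arrhenius form: ln(k₂/k₁) = -Eₐ/R × (1/T₂ - 1/T₁)
Step 2: Convert Eₐ to J/mol: 112.4 kJ/mol = 112400 J/mol
Step 3: 1/T₂ - 1/T₁ = 1/471 - 1/342 = -8.008344e-04 K⁻¹
Step 4: ln(k₂/k₁) = -112400/8.314 × -8.008344e-04 = 10.82677
Step 5: k₂ = k₁ × exp(10.82677) = 4.133e-01 × 5.03508e+04 = 2.081e+04 s⁻¹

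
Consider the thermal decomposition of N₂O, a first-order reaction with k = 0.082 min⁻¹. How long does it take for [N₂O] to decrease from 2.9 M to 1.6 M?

7.253 min

Step 1: For first-order: t = ln([N₂O]₀/[N₂O])/k
Step 2: t = ln(2.9/1.6)/0.082
Step 3: t = ln(1.812)/0.082
Step 4: t = 0.5947/0.082 = 7.253 min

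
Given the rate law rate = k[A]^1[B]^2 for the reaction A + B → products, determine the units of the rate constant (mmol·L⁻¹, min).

(mmol·L⁻¹)⁻²·min⁻¹

Step 1: Overall order = 1 + 2 = 3.
Step 2: rate has units mmol·L⁻¹·min⁻¹; [A]^1[B]^2 has units (mmol·L⁻¹)^3.
Step 3: k = rate/([A]^1[B]^2), so units of k = (mmol·L⁻¹)^(1-3)·min⁻¹ = (mmol·L⁻¹)⁻²·min⁻¹.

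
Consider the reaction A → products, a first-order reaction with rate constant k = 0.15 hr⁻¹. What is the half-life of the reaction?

4.621 hr

Step 1: For a first-order reaction, t₁/₂ = ln(2)/k
Step 2: t₁/₂ = ln(2)/0.15
Step 3: t₁/₂ = 0.6931/0.15 = 4.621 hr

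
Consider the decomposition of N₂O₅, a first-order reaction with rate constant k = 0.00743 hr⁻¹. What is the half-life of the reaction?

93.29 hr

Step 1: For a first-order reaction, t₁/₂ = ln(2)/k
Step 2: t₁/₂ = ln(2)/0.00743
Step 3: t₁/₂ = 0.6931/0.00743 = 93.29 hr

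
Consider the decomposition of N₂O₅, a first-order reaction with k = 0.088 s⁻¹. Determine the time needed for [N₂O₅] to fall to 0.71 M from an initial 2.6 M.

14.75 s

Step 1: For first-order: t = ln([N₂O₅]₀/[N₂O₅])/k
Step 2: t = ln(2.6/0.71)/0.088
Step 3: t = ln(3.662)/0.088
Step 4: t = 1.298/0.088 = 14.75 s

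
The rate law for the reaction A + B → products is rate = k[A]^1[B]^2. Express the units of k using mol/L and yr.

(mol/L)⁻²·yr⁻¹

Step 1: Overall order = 1 + 2 = 3.
Step 2: rate has units mol/L·yr⁻¹; [A]^1[B]^2 has units (mol/L)^3.
Step 3: k = rate/([A]^1[B]^2), so units of k = (mol/L)^(1-3)·yr⁻¹ = (mol/L)⁻²·yr⁻¹.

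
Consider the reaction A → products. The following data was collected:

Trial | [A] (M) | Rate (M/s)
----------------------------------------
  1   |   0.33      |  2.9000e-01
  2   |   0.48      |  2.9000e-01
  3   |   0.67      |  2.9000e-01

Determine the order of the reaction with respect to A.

zeroth order (0)

Step 1: Compare trials - when concentration changes, rate stays constant.
Step 2: rate₂/rate₁ = 2.9000e-01/2.9000e-01 = 1
Step 3: [A]₂/[A]₁ = 0.48/0.33 = 1.455
Step 4: Since rate ratio ≈ (conc ratio)^0, the reaction is zeroth order.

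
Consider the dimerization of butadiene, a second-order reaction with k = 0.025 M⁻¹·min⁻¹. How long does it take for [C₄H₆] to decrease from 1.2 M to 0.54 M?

40.74 min

Step 1: For second-order: t = (1/[C₄H₆] - 1/[C₄H₆]₀)/k
Step 2: t = (1/0.54 - 1/1.2)/0.025
Step 3: t = (1.852 - 0.8333)/0.025
Step 4: t = 1.019/0.025 = 40.74 min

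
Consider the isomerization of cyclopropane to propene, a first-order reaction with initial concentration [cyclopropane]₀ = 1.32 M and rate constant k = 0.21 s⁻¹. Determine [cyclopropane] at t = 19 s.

0.02442 M

Step 1: For a first-order reaction: [cyclopropane] = [cyclopropane]₀ × e^(-kt)
Step 2: [cyclopropane] = 1.32 × e^(-0.21 × 19)
Step 3: [cyclopropane] = 1.32 × e^(-3.99)
Step 4: [cyclopropane] = 1.32 × 0.0184997 = 0.02442 M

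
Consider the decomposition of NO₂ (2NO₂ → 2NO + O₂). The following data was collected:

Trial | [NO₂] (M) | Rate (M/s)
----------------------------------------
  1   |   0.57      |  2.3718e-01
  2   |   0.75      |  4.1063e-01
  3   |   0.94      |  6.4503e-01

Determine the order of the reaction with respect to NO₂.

second order (2)

Step 1: Compare trials to find order n where rate₂/rate₁ = ([NO₂]₂/[NO₂]₁)^n
Step 2: rate₂/rate₁ = 4.1063e-01/2.3718e-01 = 1.731
Step 3: [NO₂]₂/[NO₂]₁ = 0.75/0.57 = 1.316
Step 4: n = ln(1.731)/ln(1.316) = 2.00 ≈ 2
Step 5: The reaction is second order in NO₂.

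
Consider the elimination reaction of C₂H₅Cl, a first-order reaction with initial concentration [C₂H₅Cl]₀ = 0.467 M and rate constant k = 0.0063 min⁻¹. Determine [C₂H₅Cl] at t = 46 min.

0.3495 M

Step 1: For a first-order reaction: [C₂H₅Cl] = [C₂H₅Cl]₀ × e^(-kt)
Step 2: [C₂H₅Cl] = 0.467 × e^(-0.0063 × 46)
Step 3: [C₂H₅Cl] = 0.467 × e^(-0.2898)
Step 4: [C₂H₅Cl] = 0.467 × 0.748413 = 0.3495 M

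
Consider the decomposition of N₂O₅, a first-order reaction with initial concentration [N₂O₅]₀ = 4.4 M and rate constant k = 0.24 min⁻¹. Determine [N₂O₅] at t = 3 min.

2.142 M

Step 1: For a first-order reaction: [N₂O₅] = [N₂O₅]₀ × e^(-kt)
Step 2: [N₂O₅] = 4.4 × e^(-0.24 × 3)
Step 3: [N₂O₅] = 4.4 × e^(-0.72)
Step 4: [N₂O₅] = 4.4 × 0.486752 = 2.142 M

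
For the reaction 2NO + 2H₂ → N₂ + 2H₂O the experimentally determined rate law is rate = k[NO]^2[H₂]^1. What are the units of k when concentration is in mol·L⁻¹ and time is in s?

(mol·L⁻¹)⁻²·s⁻¹

Step 1: Overall order = 2 + 1 = 3.
Step 2: rate has units mol·L⁻¹·s⁻¹; [NO]^2[H₂]^1 has units (mol·L⁻¹)^3.
Step 3: k = rate/([NO]^2[H₂]^1), so units of k = (mol·L⁻¹)^(1-3)·s⁻¹ = (mol·L⁻¹)⁻²·s⁻¹.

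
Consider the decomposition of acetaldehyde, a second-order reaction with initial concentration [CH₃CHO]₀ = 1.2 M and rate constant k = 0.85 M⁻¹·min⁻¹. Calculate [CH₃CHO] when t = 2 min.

0.3947 M

Step 1: For a second-order reaction: 1/[CH₃CHO] = 1/[CH₃CHO]₀ + kt
Step 2: 1/[CH₃CHO] = 1/1.2 + 0.85 × 2
Step 3: 1/[CH₃CHO] = 0.8333 + 1.7 = 2.533
Step 4: [CH₃CHO] = 1/2.533 = 0.3947 M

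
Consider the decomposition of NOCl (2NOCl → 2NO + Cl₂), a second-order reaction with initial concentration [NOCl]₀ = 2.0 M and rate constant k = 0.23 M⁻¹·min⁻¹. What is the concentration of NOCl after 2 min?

1.042 M

Step 1: For a second-order reaction: 1/[NOCl] = 1/[NOCl]₀ + kt
Step 2: 1/[NOCl] = 1/2.0 + 0.23 × 2
Step 3: 1/[NOCl] = 0.5 + 0.46 = 0.96
Step 4: [NOCl] = 1/0.96 = 1.042 M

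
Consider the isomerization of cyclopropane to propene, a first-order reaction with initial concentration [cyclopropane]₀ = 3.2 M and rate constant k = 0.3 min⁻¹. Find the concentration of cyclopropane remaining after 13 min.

0.06477 M

Step 1: For a first-order reaction: [cyclopropane] = [cyclopropane]₀ × e^(-kt)
Step 2: [cyclopropane] = 3.2 × e^(-0.3 × 13)
Step 3: [cyclopropane] = 3.2 × e^(-3.9)
Step 4: [cyclopropane] = 3.2 × 0.0202419 = 0.06477 M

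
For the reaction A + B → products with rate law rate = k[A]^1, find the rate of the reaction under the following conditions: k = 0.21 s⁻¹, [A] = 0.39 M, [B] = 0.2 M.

0.0819 M/s

Step 1: The rate law is rate = k[A]^1
Step 2: Note that the rate does not depend on [B] (zero order in B).
Step 3: rate = 0.21 × (0.39)^1 = 0.0819 M/s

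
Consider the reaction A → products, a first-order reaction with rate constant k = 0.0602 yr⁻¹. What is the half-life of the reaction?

11.51 yr

Step 1: For a first-order reaction, t₁/₂ = ln(2)/k
Step 2: t₁/₂ = ln(2)/0.0602
Step 3: t₁/₂ = 0.6931/0.0602 = 11.51 yr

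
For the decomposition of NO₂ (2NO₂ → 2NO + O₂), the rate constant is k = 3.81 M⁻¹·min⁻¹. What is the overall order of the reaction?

second order (2)

Step 1: The units of k for an nth-order reaction are (concentration)^(1-n)·(time)⁻¹.
Step 2: Here k has units M⁻¹·min⁻¹, so the concentration exponent is -1.
Step 3: 1 - n = -1 ⇒ n = 2. The reaction is second order.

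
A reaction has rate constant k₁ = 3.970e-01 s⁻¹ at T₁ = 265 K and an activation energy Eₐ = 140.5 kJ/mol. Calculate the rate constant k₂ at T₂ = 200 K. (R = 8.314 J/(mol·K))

3.961e-10 s⁻¹

Step 1: Use the two-temperature Arrhenius form: ln(k₂/k₁) = -Eₐ/R × (1/T₂ - 1/T₁)
Step 2: Convert Eₐ to J/mol: 140.5 kJ/mol = 140500 J/mol
Step 3: 1/T₂ - 1/T₁ = 1/200 - 1/265 = 1.226415e-03 K⁻¹
Step 4: ln(k₂/k₁) = -140500/8.314 × 1.226415e-03 = -20.72544
Step 5: k₂ = k₁ × exp(-20.72544) = 3.970e-01 × 9.97828e-10 = 3.961e-10 s⁻¹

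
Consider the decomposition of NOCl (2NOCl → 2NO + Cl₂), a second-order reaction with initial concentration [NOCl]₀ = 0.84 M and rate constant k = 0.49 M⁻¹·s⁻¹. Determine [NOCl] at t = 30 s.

0.06293 M

Step 1: For a second-order reaction: 1/[NOCl] = 1/[NOCl]₀ + kt
Step 2: 1/[NOCl] = 1/0.84 + 0.49 × 30
Step 3: 1/[NOCl] = 1.19 + 14.7 = 15.89
Step 4: [NOCl] = 1/15.89 = 0.06293 M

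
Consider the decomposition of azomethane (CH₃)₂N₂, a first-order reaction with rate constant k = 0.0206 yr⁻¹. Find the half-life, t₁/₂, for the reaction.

33.65 yr

Step 1: For a first-order reaction, t₁/₂ = ln(2)/k
Step 2: t₁/₂ = ln(2)/0.0206
Step 3: t₁/₂ = 0.6931/0.0206 = 33.65 yr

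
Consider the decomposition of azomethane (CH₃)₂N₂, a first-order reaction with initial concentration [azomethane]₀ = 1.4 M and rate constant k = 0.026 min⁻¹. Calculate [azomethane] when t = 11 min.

1.052 M

Step 1: For a first-order reaction: [azomethane] = [azomethane]₀ × e^(-kt)
Step 2: [azomethane] = 1.4 × e^(-0.026 × 11)
Step 3: [azomethane] = 1.4 × e^(-0.286)
Step 4: [azomethane] = 1.4 × 0.751263 = 1.052 M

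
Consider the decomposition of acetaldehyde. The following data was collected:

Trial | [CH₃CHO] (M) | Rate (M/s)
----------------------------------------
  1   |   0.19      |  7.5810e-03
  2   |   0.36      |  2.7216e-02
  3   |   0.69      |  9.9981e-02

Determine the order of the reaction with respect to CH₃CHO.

second order (2)

Step 1: Compare trials to find order n where rate₂/rate₁ = ([CH₃CHO]₂/[CH₃CHO]₁)^n
Step 2: rate₂/rate₁ = 2.7216e-02/7.5810e-03 = 3.59
Step 3: [CH₃CHO]₂/[CH₃CHO]₁ = 0.36/0.19 = 1.895
Step 4: n = ln(3.59)/ln(1.895) = 2.00 ≈ 2
Step 5: The reaction is second order in CH₃CHO.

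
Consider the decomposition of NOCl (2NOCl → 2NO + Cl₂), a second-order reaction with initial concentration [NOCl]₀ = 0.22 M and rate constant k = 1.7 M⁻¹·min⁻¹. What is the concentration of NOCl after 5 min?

0.07666 M

Step 1: For a second-order reaction: 1/[NOCl] = 1/[NOCl]₀ + kt
Step 2: 1/[NOCl] = 1/0.22 + 1.7 × 5
Step 3: 1/[NOCl] = 4.545 + 8.5 = 13.05
Step 4: [NOCl] = 1/13.05 = 0.07666 M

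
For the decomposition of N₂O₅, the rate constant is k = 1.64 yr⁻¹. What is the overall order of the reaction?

first order (1)

Step 1: The units of k for an nth-order reaction are (concentration)^(1-n)·(time)⁻¹.
Step 2: Here k has units yr⁻¹, so the concentration exponent is 0.
Step 3: 1 - n = 0 ⇒ n = 1. The reaction is first order.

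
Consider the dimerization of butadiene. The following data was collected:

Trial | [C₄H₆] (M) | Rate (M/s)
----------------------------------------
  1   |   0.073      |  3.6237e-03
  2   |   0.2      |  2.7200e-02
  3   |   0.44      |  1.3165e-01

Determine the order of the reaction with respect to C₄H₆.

second order (2)

Step 1: Compare trials to find order n where rate₂/rate₁ = ([C₄H₆]₂/[C₄H₆]₁)^n
Step 2: rate₂/rate₁ = 2.7200e-02/3.6237e-03 = 7.506
Step 3: [C₄H₆]₂/[C₄H₆]₁ = 0.2/0.073 = 2.74
Step 4: n = ln(7.506)/ln(2.74) = 2.00 ≈ 2
Step 5: The reaction is second order in C₄H₆.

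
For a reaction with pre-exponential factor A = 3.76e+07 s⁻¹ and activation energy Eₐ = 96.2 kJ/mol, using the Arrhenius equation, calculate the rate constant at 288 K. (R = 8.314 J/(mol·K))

1.34e-10 s⁻¹

Step 1: Use the Arrhenius equation: k = A × exp(-Eₐ/RT)
Step 2: Convert Eₐ to J/mol: 96.2 kJ/mol = 96200 J/mol
Step 3: Calculate the exponent: -Eₐ/(RT) = -96200/(8.314 × 288) = -40.17654
Step 4: k = 3.76e+07 × exp(-40.17654)
Step 5: k = 3.76e+07 × 3.56082e-18 = 1.3389e-10 s⁻¹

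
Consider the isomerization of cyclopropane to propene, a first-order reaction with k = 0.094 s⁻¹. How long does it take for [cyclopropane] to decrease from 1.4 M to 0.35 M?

14.75 s

Step 1: For first-order: t = ln([cyclopropane]₀/[cyclopropane])/k
Step 2: t = ln(1.4/0.35)/0.094
Step 3: t = ln(4)/0.094
Step 4: t = 1.386/0.094 = 14.75 s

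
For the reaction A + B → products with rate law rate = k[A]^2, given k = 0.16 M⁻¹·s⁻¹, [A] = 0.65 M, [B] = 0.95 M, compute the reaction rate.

0.0676 M/s

Step 1: The rate law is rate = k[A]^2
Step 2: Note that the rate does not depend on [B] (zero order in B).
Step 3: rate = 0.16 × (0.65)^2 = 0.0676 M/s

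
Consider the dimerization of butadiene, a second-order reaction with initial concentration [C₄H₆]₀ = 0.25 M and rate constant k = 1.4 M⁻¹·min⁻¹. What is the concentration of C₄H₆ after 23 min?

0.02762 M

Step 1: For a second-order reaction: 1/[C₄H₆] = 1/[C₄H₆]₀ + kt
Step 2: 1/[C₄H₆] = 1/0.25 + 1.4 × 23
Step 3: 1/[C₄H₆] = 4 + 32.2 = 36.2
Step 4: [C₄H₆] = 1/36.2 = 0.02762 M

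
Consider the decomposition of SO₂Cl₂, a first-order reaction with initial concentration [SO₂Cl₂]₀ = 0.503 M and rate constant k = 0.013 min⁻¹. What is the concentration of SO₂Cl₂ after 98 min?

0.1407 M

Step 1: For a first-order reaction: [SO₂Cl₂] = [SO₂Cl₂]₀ × e^(-kt)
Step 2: [SO₂Cl₂] = 0.503 × e^(-0.013 × 98)
Step 3: [SO₂Cl₂] = 0.503 × e^(-1.274)
Step 4: [SO₂Cl₂] = 0.503 × 0.279711 = 0.1407 M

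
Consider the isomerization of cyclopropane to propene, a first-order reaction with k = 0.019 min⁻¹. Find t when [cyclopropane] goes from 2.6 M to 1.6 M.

25.55 min

Step 1: For first-order: t = ln([cyclopropane]₀/[cyclopropane])/k
Step 2: t = ln(2.6/1.6)/0.019
Step 3: t = ln(1.625)/0.019
Step 4: t = 0.4855/0.019 = 25.55 min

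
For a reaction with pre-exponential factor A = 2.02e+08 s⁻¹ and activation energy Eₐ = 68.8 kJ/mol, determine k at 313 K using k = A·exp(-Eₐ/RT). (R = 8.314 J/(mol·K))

6.66e-04 s⁻¹

Step 1: Use the Arrhenius equation: k = A × exp(-Eₐ/RT)
Step 2: Convert Eₐ to J/mol: 68.8 kJ/mol = 68800 J/mol
Step 3: Calculate the exponent: -Eₐ/(RT) = -68800/(8.314 × 313) = -26.43833
Step 4: k = 2.02e+08 × exp(-26.43833)
Step 5: k = 2.02e+08 × 3.29594e-12 = 6.6578e-04 s⁻¹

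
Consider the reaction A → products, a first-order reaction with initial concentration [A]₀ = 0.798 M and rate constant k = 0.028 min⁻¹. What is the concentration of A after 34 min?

0.308 M

Step 1: For a first-order reaction: [A] = [A]₀ × e^(-kt)
Step 2: [A] = 0.798 × e^(-0.028 × 34)
Step 3: [A] = 0.798 × e^(-0.952)
Step 4: [A] = 0.798 × 0.385968 = 0.308 M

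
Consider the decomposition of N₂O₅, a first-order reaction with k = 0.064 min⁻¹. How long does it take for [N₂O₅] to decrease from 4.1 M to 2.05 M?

10.83 min

Step 1: For first-order: t = ln([N₂O₅]₀/[N₂O₅])/k
Step 2: t = ln(4.1/2.05)/0.064
Step 3: t = ln(2)/0.064
Step 4: t = 0.6931/0.064 = 10.83 min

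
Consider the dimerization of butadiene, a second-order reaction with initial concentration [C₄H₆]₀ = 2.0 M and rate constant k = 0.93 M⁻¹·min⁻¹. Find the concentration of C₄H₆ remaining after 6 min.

0.1645 M

Step 1: For a second-order reaction: 1/[C₄H₆] = 1/[C₄H₆]₀ + kt
Step 2: 1/[C₄H₆] = 1/2.0 + 0.93 × 6
Step 3: 1/[C₄H₆] = 0.5 + 5.58 = 6.08
Step 4: [C₄H₆] = 1/6.08 = 0.1645 M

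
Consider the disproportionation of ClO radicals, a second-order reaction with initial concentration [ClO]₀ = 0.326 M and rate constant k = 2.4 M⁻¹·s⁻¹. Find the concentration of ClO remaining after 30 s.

0.01332 M

Step 1: For a second-order reaction: 1/[ClO] = 1/[ClO]₀ + kt
Step 2: 1/[ClO] = 1/0.326 + 2.4 × 30
Step 3: 1/[ClO] = 3.067 + 72 = 75.07
Step 4: [ClO] = 1/75.07 = 0.01332 M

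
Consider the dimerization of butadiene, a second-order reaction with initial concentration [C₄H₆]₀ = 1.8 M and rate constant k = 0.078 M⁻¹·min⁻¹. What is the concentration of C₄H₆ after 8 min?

0.8478 M

Step 1: For a second-order reaction: 1/[C₄H₆] = 1/[C₄H₆]₀ + kt
Step 2: 1/[C₄H₆] = 1/1.8 + 0.078 × 8
Step 3: 1/[C₄H₆] = 0.5556 + 0.624 = 1.18
Step 4: [C₄H₆] = 1/1.18 = 0.8478 M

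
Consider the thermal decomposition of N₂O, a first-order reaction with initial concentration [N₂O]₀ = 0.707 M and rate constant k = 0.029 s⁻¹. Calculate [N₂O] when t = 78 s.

0.07363 M

Step 1: For a first-order reaction: [N₂O] = [N₂O]₀ × e^(-kt)
Step 2: [N₂O] = 0.707 × e^(-0.029 × 78)
Step 3: [N₂O] = 0.707 × e^(-2.262)
Step 4: [N₂O] = 0.707 × 0.104142 = 0.07363 M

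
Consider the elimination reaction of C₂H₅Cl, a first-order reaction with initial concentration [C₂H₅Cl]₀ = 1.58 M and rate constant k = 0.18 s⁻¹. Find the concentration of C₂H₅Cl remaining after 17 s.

0.07408 M

Step 1: For a first-order reaction: [C₂H₅Cl] = [C₂H₅Cl]₀ × e^(-kt)
Step 2: [C₂H₅Cl] = 1.58 × e^(-0.18 × 17)
Step 3: [C₂H₅Cl] = 1.58 × e^(-3.06)
Step 4: [C₂H₅Cl] = 1.58 × 0.0468877 = 0.07408 M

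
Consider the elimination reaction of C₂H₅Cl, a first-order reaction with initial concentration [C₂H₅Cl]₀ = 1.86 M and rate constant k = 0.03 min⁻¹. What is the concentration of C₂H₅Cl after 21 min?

0.9906 M

Step 1: For a first-order reaction: [C₂H₅Cl] = [C₂H₅Cl]₀ × e^(-kt)
Step 2: [C₂H₅Cl] = 1.86 × e^(-0.03 × 21)
Step 3: [C₂H₅Cl] = 1.86 × e^(-0.63)
Step 4: [C₂H₅Cl] = 1.86 × 0.532592 = 0.9906 M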